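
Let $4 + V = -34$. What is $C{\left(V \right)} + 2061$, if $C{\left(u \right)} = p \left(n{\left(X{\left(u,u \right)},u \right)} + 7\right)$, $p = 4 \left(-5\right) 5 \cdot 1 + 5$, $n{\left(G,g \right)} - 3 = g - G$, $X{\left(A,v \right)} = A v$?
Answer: $141901$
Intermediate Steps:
$V = -38$ ($V = -4 - 34 = -38$)
$n{\left(G,g \right)} = 3 + g - G$ ($n{\left(G,g \right)} = 3 - \left(G - g\right) = 3 + g - G$)
$p = -95$ ($p = \left(-20\right) 5 \cdot 1 + 5 = \left(-100\right) 1 + 5 = -100 + 5 = -95$)
$C{\left(u \right)} = -950 - 95 u + 95 u^{2}$ ($C{\left(u \right)} = - 95 \left(\left(3 + u - u u\right) + 7\right) = - 95 \left(\left(3 + u - u^{2}\right) + 7\right) = - 95 \left(10 + u - u^{2}\right) = -950 - 95 u + 95 u^{2}$)
$C{\left(V \right)} + 2061 = \left(-950 - -3610 + 95 \left(-38\right)^{2}\right) + 2061 = \left(-950 + 3610 + 95 \cdot 1444\right) + 2061 = \left(-950 + 3610 + 137180\right) + 2061 = 139840 + 2061 = 141901$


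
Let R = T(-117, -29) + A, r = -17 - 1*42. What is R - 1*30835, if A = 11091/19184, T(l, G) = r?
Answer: -592659405/19184 ≈ -30893.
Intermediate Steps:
r = -59 (r = -17 - 42 = -59)
T(l, G) = -59
A = 11091/19184 (A = 11091*(1/19184) = 11091/19184 ≈ 0.57814)
R = -1120765/19184 (R = -59 + 11091/19184 = -1120765/19184 ≈ -58.422)
R - 1*30835 = -1120765/19184 - 1*30835 = -1120765/19184 - 30835 = -592659405/19184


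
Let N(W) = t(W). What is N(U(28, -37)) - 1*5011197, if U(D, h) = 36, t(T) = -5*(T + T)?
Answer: -5011557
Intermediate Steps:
t(T) = -10*T
N(W) = -10*W
N(U(28, -37)) - 1*5011197 = -10*36 - 1*5011197 = -360 - 5011197 = -5011557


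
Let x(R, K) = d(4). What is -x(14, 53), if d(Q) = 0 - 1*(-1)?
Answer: -1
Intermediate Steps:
d(Q) = 1 (d(Q) = 0 + 1 = 1)
x(R, K) = 1
-x(14, 53) = -1*1 = -1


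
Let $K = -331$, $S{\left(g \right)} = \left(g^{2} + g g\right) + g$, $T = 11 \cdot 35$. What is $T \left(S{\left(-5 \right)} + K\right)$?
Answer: $-110110$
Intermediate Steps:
$T = 385$
$S{\left(g \right)} = g + 2 g^{2}$ ($S{\left(g \right)} = \left(g^{2} + g^{2}\right) + g = 2 g^{2} + g = g + 2 g^{2}$)
$T \left(S{\left(-5 \right)} + K\right) = 385 \left(- 5 \left(1 + 2 \left(-5\right)\right) - 331\right) = 385 \left(- 5 \left(1 - 10\right) - 331\right) = 385 \left(\left(-5\right) \left(-9\right) - 331\right) = 385 \left(45 - 331\right) = 385 \left(-286\right) = -110110$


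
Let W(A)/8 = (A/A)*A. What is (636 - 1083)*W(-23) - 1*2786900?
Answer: -2704652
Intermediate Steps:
W(A) = 8*A (W(A) = 8*((A/A)*A) = 8*(1*A) = 8*A)
(636 - 1083)*W(-23) - 1*2786900 = (636 - 1083)*(8*(-23)) - 1*2786900 = -447*(-184) - 2786900 = 82248 - 2786900 = -2704652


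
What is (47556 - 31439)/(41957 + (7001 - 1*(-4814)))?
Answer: 16117/53772 ≈ 0.29973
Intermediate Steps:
(47556 - 31439)/(41957 + (7001 - 1*(-4814))) = 16117/(41957 + (7001 + 4814)) = 16117/(41957 + 11815) = 16117/53772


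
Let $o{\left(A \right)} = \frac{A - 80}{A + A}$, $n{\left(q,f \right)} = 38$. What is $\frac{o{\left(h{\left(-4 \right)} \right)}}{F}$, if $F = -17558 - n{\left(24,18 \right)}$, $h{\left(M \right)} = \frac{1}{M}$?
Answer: $- \frac{321}{35192} \approx -0.0091214$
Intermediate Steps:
$o{\left(A \right)} = \frac{-80 + A}{2 A}$
$F = -17596$ ($F = -17558 - 38 = -17596$)
$\frac{o{\left(h{\left(-4 \right)} \right)}}{F} = \frac{\frac{1}{2} \frac{1}{\frac{1}{-4}} \left(-80 + \frac{1}{-4}\right)}{-17596} = \frac{-80 - \frac{1}{4}}{2 \left(- \frac{1}{4}\right)} \left(- \frac{1}{17596}\right) = \frac{1}{2} \left(-4\right) \left(- \frac{321}{4}\right) \left(- \frac{1}{17596}\right) = \frac{321}{2} \left(- \frac{1}{17596}\right) = - \frac{321}{35192}$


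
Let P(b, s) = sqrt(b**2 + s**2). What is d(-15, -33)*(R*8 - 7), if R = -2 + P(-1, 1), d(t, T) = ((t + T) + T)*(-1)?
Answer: -1863 + 648*sqrt(2) ≈ -946.59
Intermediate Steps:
d(t, T) = -t - 2*T (d(t, T) = ((T + t) + T)*(-1) = (t + 2*T)*(-1) = -t - 2*T)
R = -2 + sqrt(2) (R = -2 + sqrt((-1)**2 + 1**2) = -2 + sqrt(1 + 1) = -2 + sqrt(2) ≈ -0.58579)
d(-15, -33)*(R*8 - 7) = (-1*(-15) - 2*(-33))*((-2 + sqrt(2))*8 - 7) = (15 + 66)*((-16 + 8*sqrt(2)) - 7) = 81*(-23 + 8*sqrt(2)) = -1863 + 648*sqrt(2)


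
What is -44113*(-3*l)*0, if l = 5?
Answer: 0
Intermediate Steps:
-44113*(-3*l)*0 = -44113*(-3*5)*0 = -(-661695)*0 = -44113*0 = 0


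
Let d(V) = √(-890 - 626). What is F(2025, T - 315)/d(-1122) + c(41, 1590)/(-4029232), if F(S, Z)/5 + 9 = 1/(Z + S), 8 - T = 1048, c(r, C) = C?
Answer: -795/2014616 + 6029*I*√379/101572 ≈ -0.00039462 + 1.1556*I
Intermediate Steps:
T = -1040 (T = 8 - 1*1048 = 8 - 1048 = -1040)
F(S, Z) = -45 + 5/(S + Z) (F(S, Z) = -45 + 5/(Z + S) = -45 + 5/(S + Z))
d(V) = 2*I*√379 (d(V) = √(-1516) = 2*I*√379)
F(2025, T - 315)/d(-1122) + c(41, 1590)/(-4029232) = (5*(1 - 9*2025 - 9*(-1040 - 315))/(2025 + (-1040 - 315)))/((2*I*√379)) + 1590/(-4029232) = (5*(1 - 18225 - 9*(-1355))/(2025 - 1355))*(-I*√379/758) + 1590*(-1/4029232) = (5*(1 - 18225 + 12195)/670)*(-I*√379/758) - 795/2014616 = (5*(1/670)*(-6029))*(-I*√379/758) - 795/2014616 = -(-6029)*I*√379/101572 - 795/2014616 = 6029*I*√379/101572 - 795/2014616 = -795/2014616 + 6029*I*√379/101572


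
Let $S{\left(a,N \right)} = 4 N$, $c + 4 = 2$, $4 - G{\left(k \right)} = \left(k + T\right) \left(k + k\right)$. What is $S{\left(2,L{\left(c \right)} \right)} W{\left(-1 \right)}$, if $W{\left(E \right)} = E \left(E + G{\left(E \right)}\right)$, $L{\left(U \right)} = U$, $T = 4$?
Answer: $72$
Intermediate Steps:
$G{\left(k \right)} = 4 - 2 k \left(4 + k\right)$ ($G{\left(k \right)} = 4 - \left(k + 4\right) \left(k + k\right) = 4 - \left(4 + k\right) 2 k = 4 - 2 k \left(4 + k\right)$)
$c = -2$ ($c = -4 + 2 = -2$)
$W{\left(E \right)} = E \left(4 - 7 E - 2 E^{2}\right)$ ($W{\left(E \right)} = E \left(E - \left(-4 + 2 E^{2} + 8 E\right)\right) = E \left(4 - 7 E - 2 E^{2}\right)$)
$S{\left(2,L{\left(c \right)} \right)} W{\left(-1 \right)} = 4 \left(-2\right) \left(- (4 - -7 - 2 \left(-1\right)^{2})\right) = - 8 \left(- (4 + 7 - 2)\right) = - 8 \left(\left(-1\right) 9\right) = \left(-8\right) \left(-9\right) = 72$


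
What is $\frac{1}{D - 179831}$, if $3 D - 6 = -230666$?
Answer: $- \frac{3}{770153} \approx -3.8953 \cdot 10^{-6}$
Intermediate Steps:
$D = - \frac{230660}{3}$ ($D = 2 + \frac{1}{3} \left(-230666\right) = 2 - \frac{230666}{3} = - \frac{230660}{3} \approx -76887.0$)
$\frac{1}{D - 179831} = \frac{1}{- \frac{230660}{3} - 179831} = \frac{1}{- \frac{770153}{3}} = - \frac{3}{770153}$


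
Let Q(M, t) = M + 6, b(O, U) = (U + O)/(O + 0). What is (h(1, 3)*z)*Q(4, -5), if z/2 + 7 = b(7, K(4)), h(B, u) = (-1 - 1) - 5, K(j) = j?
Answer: 760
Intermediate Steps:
b(O, U) = (O + U)/O
h(B, u) = -7 (h(B, u) = -2 - 5 = -7)
Q(M, t) = 6 + M
z = -76/7 (z = -14 + 2*((7 + 4)/7) = -14 + 2*((1/7)*11) = -14 + 2*(11/7) = -14 + 22/7 = -76/7 ≈ -10.857)
(h(1, 3)*z)*Q(4, -5) = (-7*(-76/7))*(6 + 4) = 76*10 = 760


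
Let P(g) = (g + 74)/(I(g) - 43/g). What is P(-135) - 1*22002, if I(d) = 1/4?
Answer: -6787554/307 ≈ -22109.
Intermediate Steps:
I(d) = 1/4
P(g) = (74 + g)/(1/4 - 43/g) (P(g) = (g + 74)/(1/4 - 43/g) = (74 + g)/(1/4 - 43/g))
P(-135) - 1*22002 = 4*(-135)*(74 - 135)/(-172 - 135) - 1*22002 = 4*(-135)*(-61)/(-307) - 22002 = 4*(-135)*(-1/307)*(-61) - 22002 = -32940/307 - 22002 = -6787554/307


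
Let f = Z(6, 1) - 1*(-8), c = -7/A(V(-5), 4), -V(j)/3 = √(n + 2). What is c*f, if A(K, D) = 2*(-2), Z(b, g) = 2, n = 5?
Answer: 35/2 ≈ 17.500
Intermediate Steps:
V(j) = -3*√7 (V(j) = -3*√(5 + 2) = -3*√7)
A(K, D) = -4
c = 7/4 (c = -7/(-4) = -7*(-¼) = 7/4 ≈ 1.7500)
f = 10 (f = 2 - 1*(-8) = 2 + 8 = 10)
c*f = (7/4)*10 = 35/2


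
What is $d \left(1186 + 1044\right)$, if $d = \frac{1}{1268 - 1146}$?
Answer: $\frac{1115}{61} \approx 18.279$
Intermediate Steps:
$d = \frac{1}{122} \approx 0.0081967$
$d \left(1186 + 1044\right) = \frac{1186 + 1044}{122} = \frac{1}{122} \cdot 2230 = \frac{1115}{61}$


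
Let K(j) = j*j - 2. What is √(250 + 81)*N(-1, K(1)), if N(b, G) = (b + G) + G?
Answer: -3*√331 ≈ -54.580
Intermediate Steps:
K(j) = -2 + j² (K(j) = j² - 2 = -2 + j²)
N(b, G) = b + 2*G (N(b, G) = (G + b) + G = b + 2*G)
√(250 + 81)*N(-1, K(1)) = √(250 + 81)*(-1 + 2*(-2 + 1²)) = √331*(-1 + 2*(-2 + 1)) = √331*(-1 + 2*(-1)) = √331*(-1 - 2) = √331*(-3) = -3*√331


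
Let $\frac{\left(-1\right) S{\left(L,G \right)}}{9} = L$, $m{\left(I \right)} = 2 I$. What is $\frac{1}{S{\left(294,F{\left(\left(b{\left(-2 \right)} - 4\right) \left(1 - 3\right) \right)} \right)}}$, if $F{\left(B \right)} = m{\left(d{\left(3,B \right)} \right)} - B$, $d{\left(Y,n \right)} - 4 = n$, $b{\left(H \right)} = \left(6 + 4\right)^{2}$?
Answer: $- \frac{1}{2646} \approx -0.00037793$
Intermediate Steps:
$b{\left(H \right)} = 100$ ($b{\left(H \right)} = 10^{2} = 100$)
$d{\left(Y,n \right)} = 4 + n$
$F{\left(B \right)} = 8 + B$ ($F{\left(B \right)} = 2 \left(4 + B\right) - B = \left(8 + 2 B\right) - B = 8 + B$)
$S{\left(L,G \right)} = - 9 L$
$\frac{1}{S{\left(294,F{\left(\left(b{\left(-2 \right)} - 4\right) \left(1 - 3\right) \right)} \right)}} = \frac{1}{\left(-9\right) 294} = \frac{1}{-2646} = - \frac{1}{2646}$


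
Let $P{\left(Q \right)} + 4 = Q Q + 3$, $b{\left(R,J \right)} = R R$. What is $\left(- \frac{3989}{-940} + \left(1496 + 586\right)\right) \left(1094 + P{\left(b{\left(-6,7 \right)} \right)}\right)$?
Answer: $\frac{4684993841}{940} \approx 4.984 \cdot 10^{6}$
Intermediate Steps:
$b{\left(R,J \right)} = R^{2}$
$P{\left(Q \right)} = -1 + Q^{2}$ ($P{\left(Q \right)} = -4 + \left(Q Q + 3\right) = -4 + \left(Q^{2} + 3\right) = -4 + \left(3 + Q^{2}\right) = -1 + Q^{2}$)
$\left(- \frac{3989}{-940} + \left(1496 + 586\right)\right) \left(1094 + P{\left(b{\left(-6,7 \right)} \right)}\right) = \left(- \frac{3989}{-940} + \left(1496 + 586\right)\right) \left(1094 - \left(1 - \left(\left(-6\right)^{2}\right)^{2}\right)\right) = \left(\left(-3989\right) \left(- \frac{1}{940}\right) + 2082\right) \left(1094 - \left(1 - 36^{2}\right)\right) = \left(\frac{3989}{940} + 2082\right) \left(1094 + \left(-1 + 1296\right)\right) = \frac{1961069 \left(1094 + 1295\right)}{940} = \frac{1961069}{940} \cdot 2389 = \frac{4684993841}{940}$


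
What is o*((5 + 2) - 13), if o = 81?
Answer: -486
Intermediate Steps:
o*((5 + 2) - 13) = 81*((5 + 2) - 13) = 81*(7 - 13) = 81*(-6) = -486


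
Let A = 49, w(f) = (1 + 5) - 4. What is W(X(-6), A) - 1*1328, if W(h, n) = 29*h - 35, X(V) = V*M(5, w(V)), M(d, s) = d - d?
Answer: -1363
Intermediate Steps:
w(f) = 2 (w(f) = 6 - 4 = 2)
M(d, s) = 0
X(V) = 0 (X(V) = V*0 = 0)
W(h, n) = -35 + 29*h
W(X(-6), A) - 1*1328 = (-35 + 29*0) - 1*1328 = (-35 + 0) - 1328 = -35 - 1328 = -1363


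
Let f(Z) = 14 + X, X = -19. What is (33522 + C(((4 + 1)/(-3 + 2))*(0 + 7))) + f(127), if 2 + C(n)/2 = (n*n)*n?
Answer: -52237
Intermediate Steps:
f(Z) = -5 (f(Z) = 14 - 19 = -5)
C(n) = -4 + 2*n**3 (C(n) = -4 + 2*((n*n)*n) = -4 + 2*(n**2*n) = -4 + 2*n**3)
(33522 + C(((4 + 1)/(-3 + 2))*(0 + 7))) + f(127) = (33522 + (-4 + 2*(((4 + 1)/(-3 + 2))*(0 + 7))**3)) - 5 = (33522 + (-4 + 2*((5/(-1))*7)**3)) - 5 = (33522 + (-4 + 2*((5*(-1))*7)**3)) - 5 = (33522 + (-4 + 2*(-5*7)**3)) - 5 = (33522 + (-4 + 2*(-35)**3)) - 5 = (33522 + (-4 + 2*(-42875))) - 5 = (33522 + (-4 - 85750)) - 5 = (33522 - 85754) - 5 = -52232 - 5 = -52237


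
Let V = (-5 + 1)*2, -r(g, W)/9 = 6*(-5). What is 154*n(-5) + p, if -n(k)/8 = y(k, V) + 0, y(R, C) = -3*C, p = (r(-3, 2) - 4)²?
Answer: 41188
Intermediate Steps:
r(g, W) = 270 (r(g, W) = -54*(-5) = -9*(-30) = 270)
V = -8 (V = -4*2 = -8)
p = 70756 (p = (270 - 4)² = 266² = 70756)
n(k) = -192 (n(k) = -8*(-3*(-8) + 0) = -8*(24 + 0) = -8*24 = -192)
154*n(-5) + p = 154*(-192) + 70756 = -29568 + 70756 = 41188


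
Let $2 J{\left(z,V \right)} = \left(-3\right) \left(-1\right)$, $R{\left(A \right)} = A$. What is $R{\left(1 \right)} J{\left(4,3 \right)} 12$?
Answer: $18$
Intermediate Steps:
$J{\left(z,V \right)} = \frac{3}{2}$ ($J{\left(z,V \right)} = \frac{\left(-3\right) \left(-1\right)}{2} = \frac{1}{2} \cdot 3 = \frac{3}{2}$)
$R{\left(1 \right)} J{\left(4,3 \right)} 12 = 1 \cdot \frac{3}{2} \cdot 12 = \frac{3}{2} \cdot 12 = 18$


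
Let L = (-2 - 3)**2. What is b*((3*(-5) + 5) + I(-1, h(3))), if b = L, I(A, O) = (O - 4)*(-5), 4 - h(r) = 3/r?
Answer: -125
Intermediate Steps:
L = 25 (L = (-5)**2 = 25)
h(r) = 4 - 3/r
I(A, O) = 20 - 5*O (I(A, O) = (-4 + O)*(-5) = 20 - 5*O)
b = 25
b*((3*(-5) + 5) + I(-1, h(3))) = 25*((3*(-5) + 5) + (20 - 5*(4 - 3/3))) = 25*((-15 + 5) + (20 - 5*(4 - 3*1/3))) = 25*(-10 + (20 - 5*(4 - 1))) = 25*(-10 + (20 - 5*3)) = 25*(-10 + (20 - 15)) = 25*(-10 + 5) = 25*(-5) = -125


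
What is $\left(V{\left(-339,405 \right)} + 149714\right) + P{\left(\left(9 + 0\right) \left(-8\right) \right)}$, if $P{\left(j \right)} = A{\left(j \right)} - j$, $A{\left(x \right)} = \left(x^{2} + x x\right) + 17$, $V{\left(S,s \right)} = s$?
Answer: $160576$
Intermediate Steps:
$A{\left(x \right)} = 17 + 2 x^{2}$ ($A{\left(x \right)} = \left(x^{2} + x^{2}\right) + 17 = 2 x^{2} + 17 = 17 + 2 x^{2}$)
$P{\left(j \right)} = 17 - j + 2 j^{2}$ ($P{\left(j \right)} = \left(17 + 2 j^{2}\right) - j = 17 - j + 2 j^{2}$)
$\left(V{\left(-339,405 \right)} + 149714\right) + P{\left(\left(9 + 0\right) \left(-8\right) \right)} = \left(405 + 149714\right) + \left(17 - \left(9 + 0\right) \left(-8\right) + 2 \left(\left(9 + 0\right) \left(-8\right)\right)^{2}\right) = 150119 + \left(17 - 9 \left(-8\right) + 2 \left(9 \left(-8\right)\right)^{2}\right) = 150119 + \left(17 - -72 + 2 \left(-72\right)^{2}\right) = 150119 + \left(17 + 72 + 2 \cdot 5184\right) = 150119 + \left(17 + 72 + 10368\right) = 150119 + 10457 = 160576$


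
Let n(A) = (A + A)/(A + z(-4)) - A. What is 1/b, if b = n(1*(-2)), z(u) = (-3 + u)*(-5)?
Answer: 33/62 ≈ 0.53226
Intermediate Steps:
z(u) = 15 - 5*u
n(A) = -A + 2*A/(35 + A) (n(A) = (A + A)/(A + (15 - 5*(-4))) - A = (2*A)/(A + (15 + 20)) - A = (2*A)/(A + 35) - A = (2*A)/(35 + A) - A = 2*A/(35 + A) - A = -A + 2*A/(35 + A))
b = 62/33 (b = -1*(-2)*(33 + 1*(-2))/(35 + 1*(-2)) = -1*(-2)*(33 - 2)/(35 - 2) = -1*(-2)*31/33 = -1*(-2)*1/33*31 = 62/33 ≈ 1.8788)
1/b = 1/(62/33) = 33/62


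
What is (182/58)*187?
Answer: 17017/29 ≈ 586.79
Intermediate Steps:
(182/58)*187 = (182*(1/58))*187 = (91/29)*187 = 17017/29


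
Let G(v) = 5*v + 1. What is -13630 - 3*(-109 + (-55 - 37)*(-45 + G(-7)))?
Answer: -35107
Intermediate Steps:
G(v) = 1 + 5*v
-13630 - 3*(-109 + (-55 - 37)*(-45 + G(-7))) = -13630 - 3*(-109 + (-55 - 37)*(-45 + (1 + 5*(-7)))) = -13630 - 3*(-109 - 92*(-45 + (1 - 35))) = -13630 - 3*(-109 - 92*(-45 - 34)) = -13630 - 3*(-109 - 92*(-79)) = -13630 - 3*(-109 + 7268) = -13630 - 3*7159 = -13630 - 21477 = -35107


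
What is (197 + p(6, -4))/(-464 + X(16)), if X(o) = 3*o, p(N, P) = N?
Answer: -203/416 ≈ -0.48798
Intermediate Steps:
(197 + p(6, -4))/(-464 + X(16)) = (197 + 6)/(-464 + 3*16) = 203/(-464 + 48) = 203/(-416) = 203*(-1/416) = -203/416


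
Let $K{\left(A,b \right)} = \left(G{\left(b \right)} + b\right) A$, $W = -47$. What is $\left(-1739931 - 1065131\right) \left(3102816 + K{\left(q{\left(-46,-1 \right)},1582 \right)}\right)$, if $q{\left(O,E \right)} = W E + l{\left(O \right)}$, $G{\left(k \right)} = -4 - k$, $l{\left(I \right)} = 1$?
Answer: $-8703052682688$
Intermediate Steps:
$q{\left(O,E \right)} = 1 - 47 E$ ($q{\left(O,E \right)} = - 47 E + 1 = 1 - 47 E$)
$K{\left(A,b \right)} = - 4 A$ ($K{\left(A,b \right)} = \left(\left(-4 - b\right) + b\right) A = - 4 A$)
$\left(-1739931 - 1065131\right) \left(3102816 + K{\left(q{\left(-46,-1 \right)},1582 \right)}\right) = \left(-1739931 - 1065131\right) \left(3102816 - 4 \left(1 - -47\right)\right) = - 2805062 \left(3102816 - 4 \left(1 + 47\right)\right) = - 2805062 \left(3102816 - 192\right) = \left(-2805062\right) 3102624 = -8703052682688$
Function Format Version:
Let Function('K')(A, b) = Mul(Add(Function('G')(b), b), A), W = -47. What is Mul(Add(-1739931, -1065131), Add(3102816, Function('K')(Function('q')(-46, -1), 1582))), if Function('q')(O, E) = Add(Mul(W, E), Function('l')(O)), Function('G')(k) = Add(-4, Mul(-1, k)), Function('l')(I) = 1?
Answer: -8703052682688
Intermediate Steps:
Function('q')(O, E) = Add(1, Mul(-47, E)) (Function('q')(O, E) = Add(Mul(-47, E), 1) = Add(1, Mul(-47, E)))
Function('K')(A, b) = Mul(-4, A) (Function('K')(A, b) = Mul(Add(Add(-4, Mul(-1, b)), b), A) = Mul(-4, A))
Mul(Add(-1739931, -1065131), Add(3102816, Function('K')(Function('q')(-46, -1), 1582))) = Mul(Add(-1739931, -1065131), Add(3102816, Mul(-4, Add(1, Mul(-47, -1))))) = Mul(-2805062, Add(3102816, Mul(-4, Add(1, 47)))) = Mul(-2805062, Add(3102816, Mul(-4, 48))) = Mul(-2805062, Add(3102816, -192)) = Mul(-2805062, 3102624) = -8703052682688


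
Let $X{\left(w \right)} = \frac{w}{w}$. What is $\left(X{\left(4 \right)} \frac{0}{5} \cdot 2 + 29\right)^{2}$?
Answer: $841$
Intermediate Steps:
$X{\left(w \right)} = 1$
$\left(X{\left(4 \right)} \frac{0}{5} \cdot 2 + 29\right)^{2} = \left(1 \cdot \frac{0}{5} \cdot 2 + 29\right)^{2} = \left(1 \cdot 0 \cdot \frac{1}{5} \cdot 2 + 29\right)^{2} = \left(1 \cdot 0 \cdot 2 + 29\right)^{2} = \left(0 \cdot 2 + 29\right)^{2} = \left(0 + 29\right)^{2} = 29^{2} = 841$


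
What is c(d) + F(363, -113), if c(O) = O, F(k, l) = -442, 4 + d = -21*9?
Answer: -635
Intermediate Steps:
d = -193 (d = -4 - 21*9 = -4 - 189 = -193)
c(d) + F(363, -113) = -193 - 442 = -635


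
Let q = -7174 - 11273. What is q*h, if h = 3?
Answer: -55341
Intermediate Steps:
q = -18447
q*h = -18447*3 = -55341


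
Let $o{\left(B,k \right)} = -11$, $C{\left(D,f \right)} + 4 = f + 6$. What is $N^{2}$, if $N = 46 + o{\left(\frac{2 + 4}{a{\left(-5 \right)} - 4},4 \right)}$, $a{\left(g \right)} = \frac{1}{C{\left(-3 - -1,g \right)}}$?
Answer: $1225$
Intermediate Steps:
$C{\left(D,f \right)} = 2 + f$ ($C{\left(D,f \right)} = -4 + \left(f + 6\right) = -4 + \left(6 + f\right) = 2 + f$)
$a{\left(g \right)} = \frac{1}{2 + g}$
$N = 35$ ($N = 46 - 11 = 35$)
$N^{2} = 35^{2} = 1225$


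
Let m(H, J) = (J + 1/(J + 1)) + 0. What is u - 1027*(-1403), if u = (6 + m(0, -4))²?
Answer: 12967954/9 ≈ 1.4409e+6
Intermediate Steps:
m(H, J) = J + 1/(1 + J) (m(H, J) = (J + 1/(1 + J)) + 0 = J + 1/(1 + J))
u = 25/9 (u = (6 + (1 - 4 + (-4)²)/(1 - 4))² = (6 + (1 - 4 + 16)/(-3))² = (6 - ⅓*13)² = (6 - 13/3)² = (5/3)² = 25/9 ≈ 2.7778)
u - 1027*(-1403) = 25/9 - 1027*(-1403) = 25/9 + 1440881 = 12967954/9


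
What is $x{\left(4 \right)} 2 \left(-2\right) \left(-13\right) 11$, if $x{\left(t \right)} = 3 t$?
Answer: $6864$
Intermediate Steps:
$x{\left(4 \right)} 2 \left(-2\right) \left(-13\right) 11 = 3 \cdot 4 \cdot 2 \left(-2\right) \left(-13\right) 11 = 12 \cdot 2 \left(-2\right) \left(-13\right) 11 = 24 \left(-2\right) \left(-13\right) 11 = \left(-48\right) \left(-13\right) 11 = 624 \cdot 11 = 6864$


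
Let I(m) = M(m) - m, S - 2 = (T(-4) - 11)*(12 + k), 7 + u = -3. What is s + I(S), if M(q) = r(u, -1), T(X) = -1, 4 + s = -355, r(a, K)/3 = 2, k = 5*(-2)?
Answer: -331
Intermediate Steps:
k = -10
u = -10 (u = -7 - 3 = -10)
r(a, K) = 6 (r(a, K) = 3*2 = 6)
s = -359 (s = -4 - 355 = -359)
M(q) = 6
S = -22 (S = 2 + (-1 - 11)*(12 - 10) = 2 - 12*2 = 2 - 24 = -22)
I(m) = 6 - m
s + I(S) = -359 + (6 - 1*(-22)) = -359 + (6 + 22) = -359 + 28 = -331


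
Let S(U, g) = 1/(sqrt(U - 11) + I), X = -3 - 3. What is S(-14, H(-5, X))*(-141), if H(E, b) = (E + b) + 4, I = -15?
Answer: 423/50 + 141*I/50 ≈ 8.46 + 2.82*I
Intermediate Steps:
X = -6
H(E, b) = 4 + E + b
S(U, g) = 1/(-15 + sqrt(-11 + U)) (S(U, g) = 1/(sqrt(U - 11) - 15) = 1/(sqrt(-11 + U) - 15) = 1/(-15 + sqrt(-11 + U)))
S(-14, H(-5, X))*(-141) = -141/(-15 + sqrt(-11 - 14)) = -141/(-15 + sqrt(-25)) = -141/(-15 + 5*I) = ((-15 - 5*I)/250)*(-141) = -141*(-15 - 5*I)/250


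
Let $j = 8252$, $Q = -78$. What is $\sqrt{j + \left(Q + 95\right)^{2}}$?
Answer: $3 \sqrt{949} \approx 92.417$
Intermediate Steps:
$\sqrt{j + \left(Q + 95\right)^{2}} = \sqrt{8252 + \left(-78 + 95\right)^{2}} = \sqrt{8252 + 17^{2}} = \sqrt{8252 + 289} = \sqrt{8541} = 3 \sqrt{949}$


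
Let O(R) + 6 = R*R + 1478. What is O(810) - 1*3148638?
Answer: -2491066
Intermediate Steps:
O(R) = 1472 + R**2 (O(R) = -6 + (R*R + 1478) = -6 + (R**2 + 1478) = -6 + (1478 + R**2) = 1472 + R**2)
O(810) - 1*3148638 = (1472 + 810**2) - 1*3148638 = (1472 + 656100) - 3148638 = 657572 - 3148638 = -2491066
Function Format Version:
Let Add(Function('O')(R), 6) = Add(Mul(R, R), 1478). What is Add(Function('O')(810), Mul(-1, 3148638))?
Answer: -2491066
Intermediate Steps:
Function('O')(R) = Add(1472, Pow(R, 2)) (Function('O')(R) = Add(-6, Add(Mul(R, R), 1478)) = Add(-6, Add(Pow(R, 2), 1478)) = Add(-6, Add(1478, Pow(R, 2))) = Add(1472, Pow(R, 2)))
Add(Function('O')(810), Mul(-1, 3148638)) = Add(Add(1472, Pow(810, 2)), Mul(-1, 3148638)) = Add(Add(1472, 656100), -3148638) = Add(657572, -3148638) = -2491066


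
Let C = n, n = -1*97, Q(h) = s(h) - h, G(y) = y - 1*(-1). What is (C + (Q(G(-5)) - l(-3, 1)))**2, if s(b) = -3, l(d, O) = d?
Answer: 8649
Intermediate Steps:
G(y) = 1 + y (G(y) = y + 1 = 1 + y)
Q(h) = -3 - h
n = -97
C = -97
(C + (Q(G(-5)) - l(-3, 1)))**2 = (-97 + ((-3 - (1 - 5)) - 1*(-3)))**2 = (-97 + ((-3 - 1*(-4)) + 3))**2 = (-97 + ((-3 + 4) + 3))**2 = (-97 + (1 + 3))**2 = (-97 + 4)**2 = (-93)**2 = 8649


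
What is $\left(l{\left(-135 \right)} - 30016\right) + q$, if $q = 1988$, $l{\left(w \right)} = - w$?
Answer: $-27893$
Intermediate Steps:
$\left(l{\left(-135 \right)} - 30016\right) + q = \left(\left(-1\right) \left(-135\right) - 30016\right) + 1988 = \left(135 - 30016\right) + 1988 = -29881 + 1988 = -27893$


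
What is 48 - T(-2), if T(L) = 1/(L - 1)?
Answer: 145/3 ≈ 48.333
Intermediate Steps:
T(L) = 1/(-1 + L)
48 - T(-2) = 48 - 1/(-1 - 2) = 48 - 1/(-3) = 48 - 1*(-⅓) = 48 + ⅓ = 145/3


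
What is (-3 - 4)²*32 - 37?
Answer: 1531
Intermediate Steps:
(-3 - 4)²*32 - 37 = (-7)²*32 - 37 = 49*32 - 37 = 1568 - 37 = 1531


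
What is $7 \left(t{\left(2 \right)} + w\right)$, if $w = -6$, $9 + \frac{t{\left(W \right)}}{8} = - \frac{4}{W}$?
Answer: $-658$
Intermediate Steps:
$t{\left(W \right)} = -72 - \frac{32}{W}$ ($t{\left(W \right)} = -72 + 8 \left(- \frac{4}{W}\right) = -72 - \frac{32}{W}$)
$7 \left(t{\left(2 \right)} + w\right) = 7 \left(\left(-72 - \frac{32}{2}\right) - 6\right) = 7 \left(\left(-72 - 16\right) - 6\right) = 7 \left(-88 - 6\right) = 7 \left(-94\right) = -658$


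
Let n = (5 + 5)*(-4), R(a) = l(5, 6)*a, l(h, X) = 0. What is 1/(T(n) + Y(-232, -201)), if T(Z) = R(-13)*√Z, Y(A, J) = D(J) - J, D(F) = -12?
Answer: 1/189 ≈ 0.0052910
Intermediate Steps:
R(a) = 0 (R(a) = 0*a = 0)
n = -40 (n = 10*(-4) = -40)
Y(A, J) = -12 - J
T(Z) = 0 (T(Z) = 0*√Z = 0)
1/(T(n) + Y(-232, -201)) = 1/(0 + (-12 - 1*(-201))) = 1/(0 + (-12 + 201)) = 1/(0 + 189) = 1/189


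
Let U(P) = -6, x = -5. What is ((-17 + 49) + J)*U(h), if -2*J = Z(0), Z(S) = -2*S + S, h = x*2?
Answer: -192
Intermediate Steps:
h = -10 (h = -5*2 = -10)
Z(S) = -S
J = 0 (J = -(-1)*0/2 = -½*0 = 0)
((-17 + 49) + J)*U(h) = ((-17 + 49) + 0)*(-6) = (32 + 0)*(-6) = 32*(-6) = -192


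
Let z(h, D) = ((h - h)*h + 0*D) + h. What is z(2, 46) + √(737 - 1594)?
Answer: 2 + I*√857 ≈ 2.0 + 29.275*I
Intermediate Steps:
z(h, D) = h (z(h, D) = (0*h + 0) + h = (0 + 0) + h = 0 + h = h)
z(2, 46) + √(737 - 1594) = 2 + √(737 - 1594) = 2 + √(-857) = 2 + I*√857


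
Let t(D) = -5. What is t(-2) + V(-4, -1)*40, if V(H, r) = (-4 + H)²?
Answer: 2555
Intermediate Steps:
t(-2) + V(-4, -1)*40 = -5 + (-4 - 4)²*40 = -5 + (-8)²*40 = -5 + 64*40 = -5 + 2560 = 2555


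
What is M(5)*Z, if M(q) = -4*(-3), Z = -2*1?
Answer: -24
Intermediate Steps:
Z = -2
M(q) = 12
M(5)*Z = 12*(-2) = -24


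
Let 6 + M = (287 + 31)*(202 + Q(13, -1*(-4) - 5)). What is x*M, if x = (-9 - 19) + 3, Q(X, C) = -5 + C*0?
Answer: -1566000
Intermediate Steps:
Q(X, C) = -5 (Q(X, C) = -5 + 0 = -5)
M = 62640 (M = -6 + (287 + 31)*(202 - 5) = -6 + 318*197 = -6 + 62646 = 62640)
x = -25 (x = -28 + 3 = -25)
x*M = -25*62640 = -1566000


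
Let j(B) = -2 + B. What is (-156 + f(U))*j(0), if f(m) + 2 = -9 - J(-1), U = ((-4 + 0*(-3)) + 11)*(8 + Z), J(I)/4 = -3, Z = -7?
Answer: 310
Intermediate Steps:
J(I) = -12 (J(I) = 4*(-3) = -12)
U = 7 (U = ((-4 + 0*(-3)) + 11)*(8 - 7) = ((-4 + 0) + 11)*1 = (-4 + 11)*1 = 7*1 = 7)
f(m) = 1 (f(m) = -2 + (-9 - 1*(-12)) = -2 + (-9 + 12) = -2 + 3 = 1)
(-156 + f(U))*j(0) = (-156 + 1)*(-2 + 0) = -155*(-2) = 310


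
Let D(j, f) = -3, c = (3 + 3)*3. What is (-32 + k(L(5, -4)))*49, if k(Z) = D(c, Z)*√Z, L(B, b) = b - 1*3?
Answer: -1568 - 147*I*√7 ≈ -1568.0 - 388.93*I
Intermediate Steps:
c = 18 (c = 6*3 = 18)
L(B, b) = -3 + b (L(B, b) = b - 3 = -3 + b)
k(Z) = -3*√Z
(-32 + k(L(5, -4)))*49 = (-32 - 3*√(-3 - 4))*49 = (-32 - 3*I*√7)*49 = -1568 - 147*I*√7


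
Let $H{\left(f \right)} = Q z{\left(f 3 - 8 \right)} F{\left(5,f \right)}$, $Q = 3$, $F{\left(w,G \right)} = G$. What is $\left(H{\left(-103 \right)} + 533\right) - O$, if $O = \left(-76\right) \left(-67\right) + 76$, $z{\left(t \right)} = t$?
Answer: $93318$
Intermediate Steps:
$H{\left(f \right)} = f \left(-24 + 9 f\right)$ ($H{\left(f \right)} = 3 \left(f 3 - 8\right) f = 3 \left(3 f - 8\right) f = 3 \left(-8 + 3 f\right) f = \left(-24 + 9 f\right) f = f \left(-24 + 9 f\right)$)
$O = 5168$ ($O = 5092 + 76 = 5168$)
$\left(H{\left(-103 \right)} + 533\right) - O = \left(3 \left(-103\right) \left(-8 + 3 \left(-103\right)\right) + 533\right) - 5168 = \left(3 \left(-103\right) \left(-8 - 309\right) + 533\right) - 5168 = \left(3 \left(-103\right) \left(-317\right) + 533\right) - 5168 = \left(97953 + 533\right) - 5168 = 98486 - 5168 = 93318$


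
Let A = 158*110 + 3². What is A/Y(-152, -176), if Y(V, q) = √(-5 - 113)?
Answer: -17389*I*√118/118 ≈ -1600.8*I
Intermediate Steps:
Y(V, q) = I*√118 (Y(V, q) = √(-118) = I*√118)
A = 17389 (A = 17380 + 9 = 17389)
A/Y(-152, -176) = 17389/((I*√118)) = 17389*(-I*√118/118) = -17389*I*√118/118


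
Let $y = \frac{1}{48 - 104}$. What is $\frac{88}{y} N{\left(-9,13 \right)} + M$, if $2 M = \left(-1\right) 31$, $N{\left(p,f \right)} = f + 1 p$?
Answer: $- \frac{39455}{2} \approx -19728.0$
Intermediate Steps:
$N{\left(p,f \right)} = f + p$
$M = - \frac{31}{2}$ ($M = \frac{\left(-1\right) 31}{2} = \frac{1}{2} \left(-31\right) = - \frac{31}{2} \approx -15.5$)
$y = - \frac{1}{56}$ ($y = \frac{1}{-56} = - \frac{1}{56} \approx -0.017857$)
$\frac{88}{y} N{\left(-9,13 \right)} + M = \frac{88}{- \frac{1}{56}} \left(13 - 9\right) - \frac{31}{2} = 88 \left(-56\right) 4 - \frac{31}{2} = \left(-4928\right) 4 - \frac{31}{2} = -19712 - \frac{31}{2} = - \frac{39455}{2}$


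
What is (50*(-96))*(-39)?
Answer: 187200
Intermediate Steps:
(50*(-96))*(-39) = -4800*(-39) = 187200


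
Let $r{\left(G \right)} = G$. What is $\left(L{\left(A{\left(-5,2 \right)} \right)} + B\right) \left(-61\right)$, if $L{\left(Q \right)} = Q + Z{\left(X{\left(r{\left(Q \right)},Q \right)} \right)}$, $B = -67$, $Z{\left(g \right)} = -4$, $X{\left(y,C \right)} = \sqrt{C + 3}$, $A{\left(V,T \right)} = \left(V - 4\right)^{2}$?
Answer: $-610$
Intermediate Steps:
$A{\left(V,T \right)} = \left(-4 + V\right)^{2}$
$X{\left(y,C \right)} = \sqrt{3 + C}$
$L{\left(Q \right)} = -4 + Q$ ($L{\left(Q \right)} = Q - 4 = -4 + Q$)
$\left(L{\left(A{\left(-5,2 \right)} \right)} + B\right) \left(-61\right) = \left(\left(-4 + \left(-4 - 5\right)^{2}\right) - 67\right) \left(-61\right) = \left(\left(-4 + \left(-9\right)^{2}\right) - 67\right) \left(-61\right) = \left(\left(-4 + 81\right) - 67\right) \left(-61\right) = \left(77 - 67\right) \left(-61\right) = 10 \left(-61\right) = -610$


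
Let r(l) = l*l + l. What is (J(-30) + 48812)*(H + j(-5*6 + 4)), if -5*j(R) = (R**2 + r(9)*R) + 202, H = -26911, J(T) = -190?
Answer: -6471247846/5 ≈ -1.2942e+9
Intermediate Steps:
r(l) = l + l**2 (r(l) = l**2 + l = l + l**2)
j(R) = -202/5 - 18*R - R**2/5 (j(R) = -((R**2 + (9*(1 + 9))*R) + 202)/5 = -((R**2 + (9*10)*R) + 202)/5 = -((R**2 + 90*R) + 202)/5 = -(202 + R**2 + 90*R)/5 = -202/5 - 18*R - R**2/5)
(J(-30) + 48812)*(H + j(-5*6 + 4)) = (-190 + 48812)*(-26911 + (-202/5 - 18*(-5*6 + 4) - (-5*6 + 4)**2/5)) = 48622*(-26911 + (-202/5 - 18*(-30 + 4) - (-30 + 4)**2/5)) = 48622*(-26911 + (-202/5 - 18*(-26) - 1/5*(-26)**2)) = 48622*(-26911 + (-202/5 + 468 - 1/5*676)) = 48622*(-26911 + (-202/5 + 468 - 676/5)) = 48622*(-26911 + 1462/5) = 48622*(-133093/5) = -6471247846/5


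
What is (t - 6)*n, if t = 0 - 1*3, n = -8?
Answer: 72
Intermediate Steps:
t = -3 (t = 0 - 3 = -3)
(t - 6)*n = (-3 - 6)*(-8) = -9*(-8) = 72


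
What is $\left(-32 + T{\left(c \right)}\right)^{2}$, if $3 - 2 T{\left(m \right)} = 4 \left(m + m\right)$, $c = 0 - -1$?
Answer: $\frac{4761}{4} \approx 1190.3$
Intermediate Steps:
$c = 1$ ($c = 0 + 1 = 1$)
$T{\left(m \right)} = \frac{3}{2} - 4 m$ ($T{\left(m \right)} = \frac{3}{2} - \frac{4 \left(m + m\right)}{2} = \frac{3}{2} - \frac{4 \cdot 2 m}{2} = \frac{3}{2} - \frac{8 m}{2} = \frac{3}{2} - 4 m$)
$\left(-32 + T{\left(c \right)}\right)^{2} = \left(-32 + \left(\frac{3}{2} - 4\right)\right)^{2} = \left(-32 - \frac{5}{2}\right)^{2} = \left(- \frac{69}{2}\right)^{2} = \frac{4761}{4}$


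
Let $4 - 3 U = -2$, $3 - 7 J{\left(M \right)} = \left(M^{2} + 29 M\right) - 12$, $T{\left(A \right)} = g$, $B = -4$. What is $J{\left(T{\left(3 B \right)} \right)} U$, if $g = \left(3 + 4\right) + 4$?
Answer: $- \frac{850}{7} \approx -121.43$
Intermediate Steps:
$g = 11$ ($g = 7 + 4 = 11$)
$T{\left(A \right)} = 11$
$J{\left(M \right)} = \frac{15}{7} - \frac{29 M}{7} - \frac{M^{2}}{7}$ ($J{\left(M \right)} = \frac{3}{7} - \frac{\left(M^{2} + 29 M\right) - 12}{7} = \frac{3}{7} - \frac{-12 + M^{2} + 29 M}{7} = \frac{3}{7} - \left(- \frac{12}{7} + \frac{M^{2}}{7} + \frac{29 M}{7}\right) = \frac{15}{7} - \frac{29 M}{7} - \frac{M^{2}}{7}$)
$U = 2$ ($U = \frac{4}{3} - - \frac{2}{3} = \frac{4}{3} + \frac{2}{3} = 2$)
$J{\left(T{\left(3 B \right)} \right)} U = \left(\frac{15}{7} - \frac{319}{7} - \frac{11^{2}}{7}\right) 2 = \left(\frac{15}{7} - \frac{319}{7} - \frac{121}{7}\right) 2 = \left(- \frac{425}{7}\right) 2 = - \frac{850}{7}$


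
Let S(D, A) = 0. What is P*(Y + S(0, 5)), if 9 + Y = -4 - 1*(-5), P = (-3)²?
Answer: -72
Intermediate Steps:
P = 9
Y = -8 (Y = -9 + (-4 - 1*(-5)) = -9 + (-4 + 5) = -9 + 1 = -8)
P*(Y + S(0, 5)) = 9*(-8 + 0) = 9*(-8) = -72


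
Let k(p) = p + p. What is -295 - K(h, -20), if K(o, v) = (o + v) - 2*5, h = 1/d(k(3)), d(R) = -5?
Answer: -1324/5 ≈ -264.80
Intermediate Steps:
k(p) = 2*p
h = -⅕ (h = 1/(-5) = -⅕ ≈ -0.20000)
K(o, v) = -10 + o + v (K(o, v) = (o + v) - 10 = -10 + o + v)
-295 - K(h, -20) = -295 - (-10 - ⅕ - 20) = -295 - 1*(-151/5) = -295 + 151/5 = -1324/5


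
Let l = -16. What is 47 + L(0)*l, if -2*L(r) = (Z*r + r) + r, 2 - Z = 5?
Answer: 47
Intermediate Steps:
Z = -3 (Z = 2 - 1*5 = 2 - 5 = -3)
L(r) = r/2 (L(r) = -((-3*r + r) + r)/2 = -(-2*r + r)/2 = -(-1)*r/2 = r/2)
47 + L(0)*l = 47 + ((½)*0)*(-16) = 47 + 0*(-16) = 47 + 0 = 47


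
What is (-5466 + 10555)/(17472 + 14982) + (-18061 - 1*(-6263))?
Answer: -382887203/32454 ≈ -11798.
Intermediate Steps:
(-5466 + 10555)/(17472 + 14982) + (-18061 - 1*(-6263)) = 5089/32454 + (-18061 + 6263) = 5089*(1/32454) - 11798 = 5089/32454 - 11798 = -382887203/32454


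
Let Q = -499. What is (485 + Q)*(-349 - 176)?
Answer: 7350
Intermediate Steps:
(485 + Q)*(-349 - 176) = (485 - 499)*(-349 - 176) = -14*(-525) = 7350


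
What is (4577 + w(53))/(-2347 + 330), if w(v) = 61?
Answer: -4638/2017 ≈ -2.2995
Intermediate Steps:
(4577 + w(53))/(-2347 + 330) = (4577 + 61)/(-2347 + 330) = 4638/(-2017) = 4638*(-1/2017) = -4638/2017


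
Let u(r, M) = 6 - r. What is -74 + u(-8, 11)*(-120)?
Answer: -1754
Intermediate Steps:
-74 + u(-8, 11)*(-120) = -74 + (6 - 1*(-8))*(-120) = -74 + (6 + 8)*(-120) = -74 + 14*(-120) = -74 - 1680 = -1754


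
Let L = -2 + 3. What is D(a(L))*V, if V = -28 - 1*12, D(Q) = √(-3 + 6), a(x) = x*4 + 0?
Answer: -40*√3 ≈ -69.282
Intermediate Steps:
L = 1
a(x) = 4*x (a(x) = 4*x + 0 = 4*x)
D(Q) = √3
V = -40 (V = -28 - 12 = -40)
D(a(L))*V = √3*(-40) = -40*√3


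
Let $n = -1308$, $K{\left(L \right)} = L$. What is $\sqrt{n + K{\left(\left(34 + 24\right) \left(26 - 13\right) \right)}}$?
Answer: $i \sqrt{554} \approx 23.537 i$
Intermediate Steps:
$\sqrt{n + K{\left(\left(34 + 24\right) \left(26 - 13\right) \right)}} = \sqrt{-1308 + \left(34 + 24\right) \left(26 - 13\right)} = \sqrt{-1308 + 58 \cdot 13} = \sqrt{-1308 + 754} = \sqrt{-554} = i \sqrt{554}$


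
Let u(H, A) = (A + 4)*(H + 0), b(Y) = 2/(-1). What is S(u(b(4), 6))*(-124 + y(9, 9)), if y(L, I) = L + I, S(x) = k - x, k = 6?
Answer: -2756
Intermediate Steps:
b(Y) = -2 (b(Y) = 2*(-1) = -2)
u(H, A) = H*(4 + A) (u(H, A) = (4 + A)*H = H*(4 + A))
S(x) = 6 - x
y(L, I) = I + L
S(u(b(4), 6))*(-124 + y(9, 9)) = (6 - (-2)*(4 + 6))*(-124 + (9 + 9)) = (6 - (-2)*10)*(-124 + 18) = (6 - 1*(-20))*(-106) = (6 + 20)*(-106) = 26*(-106) = -2756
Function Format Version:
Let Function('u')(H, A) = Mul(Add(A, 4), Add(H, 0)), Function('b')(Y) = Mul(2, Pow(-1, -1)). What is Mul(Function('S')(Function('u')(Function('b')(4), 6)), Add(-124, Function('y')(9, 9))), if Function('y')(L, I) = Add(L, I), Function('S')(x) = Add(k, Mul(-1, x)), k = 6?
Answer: -2756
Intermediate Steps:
Function('b')(Y) = -2 (Function('b')(Y) = Mul(2, -1) = -2)
Function('u')(H, A) = Mul(H, Add(4, A)) (Function('u')(H, A) = Mul(Add(4, A), H) = Mul(H, Add(4, A)))
Function('S')(x) = Add(6, Mul(-1, x))
Function('y')(L, I) = Add(I, L)
Mul(Function('S')(Function('u')(Function('b')(4), 6)), Add(-124, Function('y')(9, 9))) = Mul(Add(6, Mul(-1, Mul(-2, Add(4, 6)))), Add(-124, Add(9, 9))) = Mul(Add(6, Mul(-1, Mul(-2, 10))), Add(-124, 18)) = Mul(Add(6, Mul(-1, -20)), -106) = Mul(Add(6, 20), -106) = Mul(26, -106) = -2756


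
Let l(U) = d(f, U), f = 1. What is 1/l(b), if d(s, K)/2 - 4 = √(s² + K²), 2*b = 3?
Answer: 8/51 - √13/51 ≈ 0.086166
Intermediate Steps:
b = 3/2 (b = (½)*3 = 3/2 ≈ 1.5000)
d(s, K) = 8 + 2*√(K² + s²) (d(s, K) = 8 + 2*√(s² + K²) = 8 + 2*√(K² + s²))
l(U) = 8 + 2*√(1 + U²) (l(U) = 8 + 2*√(U² + 1²) = 8 + 2*√(U² + 1) = 8 + 2*√(1 + U²))
1/l(b) = 1/(8 + 2*√(1 + (3/2)²)) = 1/(8 + 2*√(1 + 9/4)) = 1/(8 + 2*√(13/4)) = 1/(8 + 2*(√13/2)) = 1/(8 + √13)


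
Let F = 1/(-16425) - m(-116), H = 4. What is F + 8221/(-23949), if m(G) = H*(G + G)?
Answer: 40545020414/43706925 ≈ 927.66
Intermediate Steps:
m(G) = 8*G (m(G) = 4*(G + G) = 4*(2*G) = 8*G)
F = 15242399/16425 (F = 1/(-16425) - 8*(-116) = -1/16425 - 1*(-928) = -1/16425 + 928 = 15242399/16425 ≈ 928.00)
F + 8221/(-23949) = 15242399/16425 + 8221/(-23949) = 15242399/16425 + 8221*(-1/23949) = 15242399/16425 - 8221/23949 = 40545020414/43706925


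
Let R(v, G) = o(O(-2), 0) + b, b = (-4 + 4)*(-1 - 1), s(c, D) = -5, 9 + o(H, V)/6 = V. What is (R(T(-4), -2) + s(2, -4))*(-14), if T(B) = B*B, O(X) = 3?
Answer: 826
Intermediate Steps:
o(H, V) = -54 + 6*V
b = 0 (b = 0*(-2) = 0)
T(B) = B**2
R(v, G) = -54 (R(v, G) = (-54 + 6*0) + 0 = (-54 + 0) + 0 = -54 + 0 = -54)
(R(T(-4), -2) + s(2, -4))*(-14) = (-54 - 5)*(-14) = -59*(-14) = 826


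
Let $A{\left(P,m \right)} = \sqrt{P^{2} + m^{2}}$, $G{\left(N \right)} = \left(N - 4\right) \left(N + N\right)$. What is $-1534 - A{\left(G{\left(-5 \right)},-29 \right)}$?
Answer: $-1534 - \sqrt{8941} \approx -1628.6$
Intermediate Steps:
$G{\left(N \right)} = 2 N \left(-4 + N\right)$ ($G{\left(N \right)} = \left(-4 + N\right) 2 N = 2 N \left(-4 + N\right)$)
$-1534 - A{\left(G{\left(-5 \right)},-29 \right)} = -1534 - \sqrt{\left(2 \left(-5\right) \left(-4 - 5\right)\right)^{2} + \left(-29\right)^{2}} = -1534 - \sqrt{\left(2 \left(-5\right) \left(-9\right)\right)^{2} + 841} = -1534 - \sqrt{90^{2} + 841} = -1534 - \sqrt{8100 + 841} = -1534 - \sqrt{8941}$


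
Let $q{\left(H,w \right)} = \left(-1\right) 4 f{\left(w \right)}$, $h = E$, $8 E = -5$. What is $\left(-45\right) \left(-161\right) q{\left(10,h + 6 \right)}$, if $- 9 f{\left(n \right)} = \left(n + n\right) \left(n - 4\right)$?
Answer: $\frac{380765}{8} \approx 47596.0$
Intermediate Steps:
$E = - \frac{5}{8}$ ($E = \frac{1}{8} \left(-5\right) = - \frac{5}{8} \approx -0.625$)
$f{\left(n \right)} = - \frac{2 n \left(-4 + n\right)}{9}$ ($f{\left(n \right)} = - \frac{\left(n + n\right) \left(n - 4\right)}{9} = - \frac{2 n \left(-4 + n\right)}{9}$)
$h = - \frac{5}{8} \approx -0.625$
$q{\left(H,w \right)} = - \frac{8 w \left(4 - w\right)}{9}$ ($q{\left(H,w \right)} = \left(-1\right) 4 \frac{2 w \left(4 - w\right)}{9} = - 4 \frac{2 w \left(4 - w\right)}{9} = - \frac{8 w \left(4 - w\right)}{9}$)
$\left(-45\right) \left(-161\right) q{\left(10,h + 6 \right)} = \left(-45\right) \left(-161\right) \frac{8 \left(- \frac{5}{8} + 6\right) \left(-4 + \left(- \frac{5}{8} + 6\right)\right)}{9} = 7245 \cdot \frac{8}{9} \cdot \frac{43}{8} \left(-4 + \frac{43}{8}\right) = 7245 \cdot \frac{8}{9} \cdot \frac{43}{8} \cdot \frac{11}{8} = 7245 \cdot \frac{473}{72} = \frac{380765}{8}$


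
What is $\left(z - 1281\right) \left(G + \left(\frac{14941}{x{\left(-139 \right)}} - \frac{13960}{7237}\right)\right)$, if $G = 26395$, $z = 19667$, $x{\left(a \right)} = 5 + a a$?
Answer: $\frac{33935984712234571}{69931131} \approx 4.8528 \cdot 10^{8}$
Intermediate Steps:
$x{\left(a \right)} = 5 + a^{2}$
$\left(z - 1281\right) \left(G + \left(\frac{14941}{x{\left(-139 \right)}} - \frac{13960}{7237}\right)\right) = \left(19667 - 1281\right) \left(26395 + \left(\frac{14941}{5 + \left(-139\right)^{2}} - \frac{13960}{7237}\right)\right) = 18386 \left(26395 + \left(\frac{14941}{5 + 19321} - \frac{13960}{7237}\right)\right) = 18386 \left(26395 - \left(\frac{13960}{7237} - \frac{14941}{19326}\right)\right) = 18386 \left(26395 + \left(14941 \cdot \frac{1}{19326} - \frac{13960}{7237}\right)\right) = 18386 \left(26395 + \left(\frac{14941}{19326} - \frac{13960}{7237}\right)\right) = 18386 \left(26395 - \frac{161662943}{139862262}\right) = 18386 \cdot \frac{3691502742547}{139862262} = \frac{33935984712234571}{69931131}$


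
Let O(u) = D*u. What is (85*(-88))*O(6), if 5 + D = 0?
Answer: 224400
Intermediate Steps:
D = -5 (D = -5 + 0 = -5)
O(u) = -5*u
(85*(-88))*O(6) = (85*(-88))*(-5*6) = -7480*(-30) = 224400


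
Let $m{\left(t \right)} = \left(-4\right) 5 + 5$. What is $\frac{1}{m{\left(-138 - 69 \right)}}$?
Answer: $- \frac{1}{15} \approx -0.066667$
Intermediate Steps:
$m{\left(t \right)} = -15$ ($m{\left(t \right)} = -20 + 5 = -15$)
$\frac{1}{m{\left(-138 - 69 \right)}} = \frac{1}{-15} = - \frac{1}{15}$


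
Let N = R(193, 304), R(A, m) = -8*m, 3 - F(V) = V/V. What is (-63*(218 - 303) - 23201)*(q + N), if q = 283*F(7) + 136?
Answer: 30873580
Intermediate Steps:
F(V) = 2 (F(V) = 3 - V/V = 3 - 1*1 = 3 - 1 = 2)
q = 702 (q = 283*2 + 136 = 566 + 136 = 702)
N = -2432 (N = -8*304 = -2432)
(-63*(218 - 303) - 23201)*(q + N) = (-63*(218 - 303) - 23201)*(702 - 2432) = (-63*(-85) - 23201)*(-1730) = (5355 - 23201)*(-1730) = -17846*(-1730) = 30873580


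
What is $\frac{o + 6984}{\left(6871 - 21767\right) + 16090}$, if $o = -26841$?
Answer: $- \frac{6619}{398} \approx -16.631$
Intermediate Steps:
$\frac{o + 6984}{\left(6871 - 21767\right) + 16090} = \frac{-26841 + 6984}{\left(6871 - 21767\right) + 16090} = - \frac{19857}{-14896 + 16090} = - \frac{19857}{1194} = \left(-19857\right) \frac{1}{1194} = - \frac{6619}{398}$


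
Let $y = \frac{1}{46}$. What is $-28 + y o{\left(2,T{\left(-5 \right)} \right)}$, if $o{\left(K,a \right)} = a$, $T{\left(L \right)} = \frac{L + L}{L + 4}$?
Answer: $- \frac{639}{23} \approx -27.783$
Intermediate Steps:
$y = \frac{1}{46} \approx 0.021739$
$T{\left(L \right)} = \frac{2 L}{4 + L}$
$-28 + y o{\left(2,T{\left(-5 \right)} \right)} = -28 + \frac{2 \left(-5\right) \frac{1}{4 - 5}}{46} = -28 + \frac{2 \left(-5\right) \frac{1}{-1}}{46} = -28 + \frac{2 \left(-5\right) \left(-1\right)}{46} = -28 + \frac{1}{46} \cdot 10 = -28 + \frac{5}{23} = - \frac{639}{23}$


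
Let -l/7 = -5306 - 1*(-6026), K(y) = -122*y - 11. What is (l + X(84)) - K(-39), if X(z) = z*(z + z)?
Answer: 4325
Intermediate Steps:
X(z) = 2*z**2 (X(z) = z*(2*z) = 2*z**2)
K(y) = -11 - 122*y
l = -5040 (l = -7*(-5306 - 1*(-6026)) = -7*(-5306 + 6026) = -7*720 = -5040)
(l + X(84)) - K(-39) = (-5040 + 2*84**2) - (-11 - 122*(-39)) = (-5040 + 2*7056) - (-11 + 4758) = (-5040 + 14112) - 1*4747 = 9072 - 4747 = 4325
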